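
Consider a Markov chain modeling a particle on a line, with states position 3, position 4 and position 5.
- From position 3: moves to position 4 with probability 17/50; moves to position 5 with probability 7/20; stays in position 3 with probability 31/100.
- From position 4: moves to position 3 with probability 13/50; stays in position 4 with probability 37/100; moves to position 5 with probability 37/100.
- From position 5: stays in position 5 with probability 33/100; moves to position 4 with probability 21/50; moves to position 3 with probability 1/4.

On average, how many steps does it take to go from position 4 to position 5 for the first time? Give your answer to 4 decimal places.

2.7433

Let t(s) be the expected number of steps to first reach position 5 from state s, with t(position 5) = 0. Conditioning on the first step:
t(position 3) = 1 + 0.31·t(position 3) + 0.34·t(position 4)
t(position 4) = 1 + 0.26·t(position 3) + 0.37·t(position 4)
Solving: t(position 3) = 2.8010, t(position 4) = 2.7433.
Expected steps from position 4 to position 5: 2.7433.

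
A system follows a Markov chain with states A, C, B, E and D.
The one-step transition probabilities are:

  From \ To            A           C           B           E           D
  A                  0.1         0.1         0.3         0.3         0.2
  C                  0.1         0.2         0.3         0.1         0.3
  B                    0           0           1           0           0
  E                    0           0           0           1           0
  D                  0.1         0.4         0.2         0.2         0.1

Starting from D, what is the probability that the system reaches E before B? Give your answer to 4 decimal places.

0.4266

Let h(s) be the probability of absorption at E starting from transient state s. Then h(E) = 1 and h(B) = 0. By first-step analysis:
h(A) = 0.1·h(A) + 0.1·h(C) + 0.3·0 + 0.3·1 + 0.2·h(D)
h(C) = 0.1·h(A) + 0.2·h(C) + 0.3·0 + 0.1·1 + 0.3·h(D)
h(D) = 0.1·h(A) + 0.4·h(C) + 0.2·0 + 0.2·1 + 0.1·h(D)
Solving: h(A) = 0.4663, h(C) = 0.3433, h(D) = 0.4266.
Starting from D, the probability is 0.4266.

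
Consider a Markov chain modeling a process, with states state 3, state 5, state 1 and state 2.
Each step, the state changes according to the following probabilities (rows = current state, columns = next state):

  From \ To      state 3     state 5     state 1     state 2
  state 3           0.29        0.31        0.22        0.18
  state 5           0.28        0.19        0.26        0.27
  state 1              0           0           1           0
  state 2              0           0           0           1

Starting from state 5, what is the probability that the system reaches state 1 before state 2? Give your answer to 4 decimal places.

Let h(s) be the probability of absorption at state 1 starting from transient state s. Then h(state 1) = 1 and h(state 2) = 0. By first-step analysis:
h(state 3) = 0.29·h(state 3) + 0.31·h(state 5) + 0.22·1 + 0.18·0
h(state 5) = 0.28·h(state 3) + 0.19·h(state 5) + 0.26·1 + 0.27·0
Solving: h(state 3) = 0.5300, h(state 5) = 0.5042.
Starting from state 5, the probability is 0.5042.

0.5042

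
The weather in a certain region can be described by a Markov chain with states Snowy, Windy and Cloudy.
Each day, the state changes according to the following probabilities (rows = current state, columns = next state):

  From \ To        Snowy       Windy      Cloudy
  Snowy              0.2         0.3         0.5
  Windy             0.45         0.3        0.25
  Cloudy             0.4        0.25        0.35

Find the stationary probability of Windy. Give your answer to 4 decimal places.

Let the stationary distribution be π with π = πP and π_1 + π_2 + π_3 = 1.
π_1 = 0.2·π_1 + 0.45·π_2 + 0.4·π_3
π_2 = 0.3·π_1 + 0.3·π_2 + 0.25·π_3
Solving with the normalization constraint gives π = (0.3451, 0.2813, 0.3736).
So the stationary probability of Windy is 0.2813.

0.2813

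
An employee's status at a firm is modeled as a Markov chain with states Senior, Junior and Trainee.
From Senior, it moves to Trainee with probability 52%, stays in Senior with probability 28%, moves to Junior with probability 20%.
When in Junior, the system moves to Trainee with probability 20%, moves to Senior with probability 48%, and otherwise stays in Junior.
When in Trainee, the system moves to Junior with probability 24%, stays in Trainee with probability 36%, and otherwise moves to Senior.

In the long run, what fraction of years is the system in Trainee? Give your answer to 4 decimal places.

Let the stationary distribution be π with π = πP and π_1 + π_2 + π_3 = 1.
π_1 = 0.28·π_1 + 0.48·π_2 + 0.4·π_3
π_2 = 0.2·π_1 + 0.32·π_2 + 0.24·π_3
Solving with the normalization constraint gives π = (0.3746, 0.2446, 0.3808).
So the stationary probability of Trainee is 0.3808.

0.3808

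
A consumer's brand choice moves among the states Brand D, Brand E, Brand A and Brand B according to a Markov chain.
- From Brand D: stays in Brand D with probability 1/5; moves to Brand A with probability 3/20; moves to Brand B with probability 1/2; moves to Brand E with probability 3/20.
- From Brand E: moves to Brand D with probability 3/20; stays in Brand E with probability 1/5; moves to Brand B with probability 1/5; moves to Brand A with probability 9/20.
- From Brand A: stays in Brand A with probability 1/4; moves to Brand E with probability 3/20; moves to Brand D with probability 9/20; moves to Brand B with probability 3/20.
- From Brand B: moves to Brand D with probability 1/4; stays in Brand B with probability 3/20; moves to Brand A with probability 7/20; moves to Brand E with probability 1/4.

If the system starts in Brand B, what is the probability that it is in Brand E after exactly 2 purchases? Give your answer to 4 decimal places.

Propagate the distribution vector 2 purchases from Brand B.
After 0 purchases: (0.0000, 0.0000, 0.0000, 1.0000)
After 1 purchase: (0.2500, 0.2500, 0.3500, 0.1500)
After 2 purchases: (0.2825, 0.1775, 0.2900, 0.2500)
P(in Brand E after 2 purchases) = 0.1775

0.1775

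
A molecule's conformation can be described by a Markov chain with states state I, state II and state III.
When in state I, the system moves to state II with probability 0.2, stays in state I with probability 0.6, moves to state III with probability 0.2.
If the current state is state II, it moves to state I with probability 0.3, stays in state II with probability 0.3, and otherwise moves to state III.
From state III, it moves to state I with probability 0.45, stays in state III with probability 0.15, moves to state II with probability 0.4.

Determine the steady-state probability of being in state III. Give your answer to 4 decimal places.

Let the stationary distribution be π with π = πP and π_1 + π_2 + π_3 = 1.
π_1 = 0.6·π_1 + 0.3·π_2 + 0.45·π_3
π_2 = 0.2·π_1 + 0.3·π_2 + 0.4·π_3
Solving with the normalization constraint gives π = (0.4807, 0.2762, 0.2431).
So the stationary probability of state III is 0.2431.

0.2431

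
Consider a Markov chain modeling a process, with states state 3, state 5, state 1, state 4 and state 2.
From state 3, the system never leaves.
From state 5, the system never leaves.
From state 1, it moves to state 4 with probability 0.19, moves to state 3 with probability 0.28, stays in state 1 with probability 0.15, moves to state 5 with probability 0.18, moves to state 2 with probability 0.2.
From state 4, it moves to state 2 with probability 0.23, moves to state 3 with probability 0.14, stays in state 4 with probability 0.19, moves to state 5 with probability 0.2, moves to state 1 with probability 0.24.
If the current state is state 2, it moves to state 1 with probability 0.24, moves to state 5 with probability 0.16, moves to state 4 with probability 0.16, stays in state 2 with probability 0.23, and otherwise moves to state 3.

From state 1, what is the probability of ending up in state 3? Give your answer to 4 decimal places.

0.5716

Let h(s) be the probability of absorption at state 3 starting from transient state s. Then h(state 3) = 1 and h(state 5) = 0. By first-step analysis:
h(state 1) = 0.28·1 + 0.18·0 + 0.15·h(state 1) + 0.19·h(state 4) + 0.2·h(state 2)
h(state 4) = 0.14·1 + 0.2·0 + 0.24·h(state 1) + 0.19·h(state 4) + 0.23·h(state 2)
h(state 2) = 0.21·1 + 0.16·0 + 0.24·h(state 1) + 0.16·h(state 4) + 0.23·h(state 2)
Solving: h(state 1) = 0.5716, h(state 4) = 0.4997, h(state 2) = 0.5547.
Starting from state 1, the probability is 0.5716.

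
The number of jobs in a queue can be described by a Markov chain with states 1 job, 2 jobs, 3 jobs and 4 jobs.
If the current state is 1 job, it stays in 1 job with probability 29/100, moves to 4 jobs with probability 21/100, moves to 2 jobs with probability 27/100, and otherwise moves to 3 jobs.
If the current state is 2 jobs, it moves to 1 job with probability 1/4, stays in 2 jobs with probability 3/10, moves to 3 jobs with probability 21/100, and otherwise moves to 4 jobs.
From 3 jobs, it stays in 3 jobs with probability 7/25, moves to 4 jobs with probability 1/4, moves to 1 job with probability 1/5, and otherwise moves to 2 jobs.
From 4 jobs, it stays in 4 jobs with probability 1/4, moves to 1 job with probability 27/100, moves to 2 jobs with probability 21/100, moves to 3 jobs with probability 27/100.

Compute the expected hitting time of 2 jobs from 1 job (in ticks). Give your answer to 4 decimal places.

Let t(s) be the expected number of ticks to first reach 2 jobs from state s, with t(2 jobs) = 0. Conditioning on the first tick:
t(1 job) = 1 + 0.29·t(1 job) + 0.23·t(3 jobs) + 0.21·t(4 jobs)
t(3 jobs) = 1 + 0.2·t(1 job) + 0.28·t(3 jobs) + 0.25·t(4 jobs)
t(4 jobs) = 1 + 0.27·t(1 job) + 0.27·t(3 jobs) + 0.25·t(4 jobs)
Solving: t(1 job) = 3.9025, t(3 jobs) = 3.9128, t(4 jobs) = 4.1468.
Expected ticks from 1 job to 2 jobs: 3.9025.

3.9025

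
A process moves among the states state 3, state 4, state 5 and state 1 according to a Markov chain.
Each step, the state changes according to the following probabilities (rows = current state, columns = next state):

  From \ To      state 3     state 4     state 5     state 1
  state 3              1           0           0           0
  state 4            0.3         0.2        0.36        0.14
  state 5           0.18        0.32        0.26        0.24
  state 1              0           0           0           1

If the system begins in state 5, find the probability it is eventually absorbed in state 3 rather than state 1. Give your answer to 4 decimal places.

0.5034

Let h(s) be the probability of absorption at state 3 starting from transient state s. Then h(state 3) = 1 and h(state 1) = 0. By first-step analysis:
h(state 4) = 0.3·1 + 0.2·h(state 4) + 0.36·h(state 5) + 0.14·0
h(state 5) = 0.18·1 + 0.32·h(state 4) + 0.26·h(state 5) + 0.24·0
Solving: h(state 4) = 0.6015, h(state 5) = 0.5034.
Starting from state 5, the probability is 0.5034.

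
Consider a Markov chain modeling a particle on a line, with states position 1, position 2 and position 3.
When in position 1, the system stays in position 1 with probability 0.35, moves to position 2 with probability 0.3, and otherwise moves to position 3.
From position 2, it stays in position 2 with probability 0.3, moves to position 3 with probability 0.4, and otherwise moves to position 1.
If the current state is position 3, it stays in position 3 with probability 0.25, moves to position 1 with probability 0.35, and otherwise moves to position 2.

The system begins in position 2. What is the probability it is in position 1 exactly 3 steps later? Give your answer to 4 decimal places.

0.3330

Propagate the distribution vector 3 steps from position 2.
After 0 steps: (0.0000, 1.0000, 0.0000)
After 1 step: (0.3000, 0.3000, 0.4000)
After 2 steps: (0.3350, 0.3400, 0.3250)
After 3 steps: (0.3330, 0.3325, 0.3345)
P(in position 1 after 3 steps) = 0.3330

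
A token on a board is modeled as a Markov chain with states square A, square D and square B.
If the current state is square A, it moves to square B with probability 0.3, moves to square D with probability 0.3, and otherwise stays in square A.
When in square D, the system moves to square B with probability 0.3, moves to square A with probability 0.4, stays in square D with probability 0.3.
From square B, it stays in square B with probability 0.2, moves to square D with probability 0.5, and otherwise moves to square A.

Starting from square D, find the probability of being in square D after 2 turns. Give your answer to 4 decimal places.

Sum over the intermediate state after 1 turn:
P = P(square D→square A)·P(square A→square D) + P(square D→square D)·P(square D→square D) + P(square D→square B)·P(square B→square D)
  = 0.4×0.3 + 0.3×0.3 + 0.3×0.5
  = 0.1200 + 0.0900 + 0.1500 = 0.3600

0.3600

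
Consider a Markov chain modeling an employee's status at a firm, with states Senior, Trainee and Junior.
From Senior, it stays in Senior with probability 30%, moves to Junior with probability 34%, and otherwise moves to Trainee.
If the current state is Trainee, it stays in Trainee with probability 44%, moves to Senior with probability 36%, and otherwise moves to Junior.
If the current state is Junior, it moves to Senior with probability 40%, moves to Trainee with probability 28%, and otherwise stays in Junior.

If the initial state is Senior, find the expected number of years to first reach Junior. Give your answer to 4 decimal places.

Let t(s) be the expected number of years to first reach Junior from state s, with t(Junior) = 0. Conditioning on the first year:
t(Senior) = 1 + 0.3·t(Senior) + 0.36·t(Trainee)
t(Trainee) = 1 + 0.36·t(Senior) + 0.44·t(Trainee)
Solving: t(Senior) = 3.5061, t(Trainee) = 4.0396.
Expected years from Senior to Junior: 3.5061.

3.5061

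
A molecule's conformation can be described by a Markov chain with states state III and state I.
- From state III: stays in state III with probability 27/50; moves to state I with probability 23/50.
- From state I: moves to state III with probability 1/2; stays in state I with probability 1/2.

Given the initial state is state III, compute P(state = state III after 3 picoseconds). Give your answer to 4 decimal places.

Propagate the distribution vector 3 picoseconds from state III.
After 0 picoseconds: (1.0000, 0.0000)
After 1 picosecond: (0.5400, 0.4600)
After 2 picoseconds: (0.5216, 0.4784)
After 3 picoseconds: (0.5209, 0.4791)
P(in state III after 3 picoseconds) = 0.5209

0.5209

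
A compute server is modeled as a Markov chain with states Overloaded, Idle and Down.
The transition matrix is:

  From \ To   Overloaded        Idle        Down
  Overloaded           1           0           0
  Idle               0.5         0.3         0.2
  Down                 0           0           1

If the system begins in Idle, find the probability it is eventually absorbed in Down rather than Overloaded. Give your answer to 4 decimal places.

Let h(s) be the probability of absorption at Down starting from transient state s. Then h(Down) = 1 and h(Overloaded) = 0. By first-step analysis:
h(Idle) = 0.5·0 + 0.3·h(Idle) + 0.2·1
Solving: h(Idle) = 0.2857.
Starting from Idle, the probability is 0.2857.

0.2857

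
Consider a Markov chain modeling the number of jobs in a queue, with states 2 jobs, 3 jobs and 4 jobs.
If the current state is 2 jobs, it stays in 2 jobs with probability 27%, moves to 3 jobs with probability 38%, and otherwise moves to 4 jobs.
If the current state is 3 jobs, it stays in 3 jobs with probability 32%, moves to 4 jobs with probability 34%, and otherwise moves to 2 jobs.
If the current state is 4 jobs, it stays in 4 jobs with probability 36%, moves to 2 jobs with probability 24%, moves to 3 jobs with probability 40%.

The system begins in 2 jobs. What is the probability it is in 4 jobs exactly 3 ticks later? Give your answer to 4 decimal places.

0.3499

Propagate the distribution vector 3 ticks from 2 jobs.
After 0 ticks: (1.0000, 0.0000, 0.0000)
After 1 tick: (0.2700, 0.3800, 0.3500)
After 2 ticks: (0.2861, 0.3642, 0.3497)
After 3 ticks: (0.2850, 0.3651, 0.3499)
P(in 4 jobs after 3 ticks) = 0.3499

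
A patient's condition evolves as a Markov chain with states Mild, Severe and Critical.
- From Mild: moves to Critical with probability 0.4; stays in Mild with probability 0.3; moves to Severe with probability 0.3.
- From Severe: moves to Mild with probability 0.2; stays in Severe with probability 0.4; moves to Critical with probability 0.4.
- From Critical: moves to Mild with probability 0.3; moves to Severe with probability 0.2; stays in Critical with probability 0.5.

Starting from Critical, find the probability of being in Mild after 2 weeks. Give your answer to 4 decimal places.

Sum over the intermediate state after 1 week:
P = P(Critical→Mild)·P(Mild→Mild) + P(Critical→Severe)·P(Severe→Mild) + P(Critical→Critical)·P(Critical→Mild)
  = 0.3×0.3 + 0.2×0.2 + 0.5×0.3
  = 0.0900 + 0.0400 + 0.1500 = 0.2800

0.2800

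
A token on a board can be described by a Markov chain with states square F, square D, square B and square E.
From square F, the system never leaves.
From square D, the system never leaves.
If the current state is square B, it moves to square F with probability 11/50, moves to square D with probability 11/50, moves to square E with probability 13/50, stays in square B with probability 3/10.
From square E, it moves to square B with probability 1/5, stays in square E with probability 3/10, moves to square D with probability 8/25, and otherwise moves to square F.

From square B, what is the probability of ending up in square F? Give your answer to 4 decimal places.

Let h(s) be the probability of absorption at square F starting from transient state s. Then h(square F) = 1 and h(square D) = 0. By first-step analysis:
h(square B) = 0.22·1 + 0.22·0 + 0.3·h(square B) + 0.26·h(square E)
h(square E) = 0.18·1 + 0.32·0 + 0.2·h(square B) + 0.3·h(square E)
Solving: h(square B) = 0.4584, h(square E) = 0.3881.
Starting from square B, the probability is 0.4584.

0.4584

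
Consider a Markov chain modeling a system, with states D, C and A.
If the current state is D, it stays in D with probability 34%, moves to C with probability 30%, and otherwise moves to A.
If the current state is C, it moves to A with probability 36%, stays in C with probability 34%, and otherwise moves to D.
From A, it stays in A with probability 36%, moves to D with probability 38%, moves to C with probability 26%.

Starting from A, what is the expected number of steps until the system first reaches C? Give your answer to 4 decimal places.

3.6415

Let t(s) be the expected number of steps to first reach C from state s, with t(C) = 0. Conditioning on the first step:
t(D) = 1 + 0.34·t(D) + 0.36·t(A)
t(A) = 1 + 0.38·t(D) + 0.36·t(A)
Solving: t(D) = 3.5014, t(A) = 3.6415.
Expected steps from A to C: 3.6415.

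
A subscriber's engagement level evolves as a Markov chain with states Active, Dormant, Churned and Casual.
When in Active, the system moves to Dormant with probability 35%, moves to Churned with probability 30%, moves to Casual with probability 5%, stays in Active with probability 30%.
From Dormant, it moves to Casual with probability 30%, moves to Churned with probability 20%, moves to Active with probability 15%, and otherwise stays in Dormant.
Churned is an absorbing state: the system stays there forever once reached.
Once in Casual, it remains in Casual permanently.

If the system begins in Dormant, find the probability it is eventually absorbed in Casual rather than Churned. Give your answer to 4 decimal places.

0.5404

Let h(s) be the probability of absorption at Casual starting from transient state s. Then h(Casual) = 1 and h(Churned) = 0. By first-step analysis:
h(Active) = 0.3·h(Active) + 0.35·h(Dormant) + 0.3·0 + 0.05·1
h(Dormant) = 0.15·h(Active) + 0.35·h(Dormant) + 0.2·0 + 0.3·1
Solving: h(Active) = 0.3416, h(Dormant) = 0.5404.
Starting from Dormant, the probability is 0.5404.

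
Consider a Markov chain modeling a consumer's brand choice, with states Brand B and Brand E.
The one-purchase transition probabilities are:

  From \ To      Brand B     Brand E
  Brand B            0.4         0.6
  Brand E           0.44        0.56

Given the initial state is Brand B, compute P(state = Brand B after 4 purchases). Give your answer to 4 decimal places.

Propagate the distribution vector 4 purchases from Brand B.
After 0 purchases: (1.0000, 0.0000)
After 1 purchase: (0.4000, 0.6000)
After 2 purchases: (0.4240, 0.5760)
After 3 purchases: (0.4230, 0.5770)
After 4 purchases: (0.4231, 0.5769)
P(in Brand B after 4 purchases) = 0.4231

0.4231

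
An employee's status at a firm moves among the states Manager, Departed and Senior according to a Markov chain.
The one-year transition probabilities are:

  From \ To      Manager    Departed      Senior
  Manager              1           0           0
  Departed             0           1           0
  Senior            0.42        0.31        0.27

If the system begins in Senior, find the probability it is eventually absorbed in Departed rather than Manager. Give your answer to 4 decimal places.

0.4247

Let h(s) be the probability of absorption at Departed starting from transient state s. Then h(Departed) = 1 and h(Manager) = 0. By first-step analysis:
h(Senior) = 0.42·0 + 0.31·1 + 0.27·h(Senior)
Solving: h(Senior) = 0.4247.
Starting from Senior, the probability is 0.4247.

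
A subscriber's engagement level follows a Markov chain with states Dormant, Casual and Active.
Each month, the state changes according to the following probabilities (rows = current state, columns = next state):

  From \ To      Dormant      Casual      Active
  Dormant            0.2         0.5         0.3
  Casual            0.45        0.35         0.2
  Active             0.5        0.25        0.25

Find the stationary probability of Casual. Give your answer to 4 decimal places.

Let the stationary distribution be π with π = πP and π_1 + π_2 + π_3 = 1.
π_1 = 0.2·π_1 + 0.45·π_2 + 0.5·π_3
π_2 = 0.5·π_1 + 0.35·π_2 + 0.25·π_3
Solving with the normalization constraint gives π = (0.3700, 0.3805, 0.2495).
So the stationary probability of Casual is 0.3805.

0.3805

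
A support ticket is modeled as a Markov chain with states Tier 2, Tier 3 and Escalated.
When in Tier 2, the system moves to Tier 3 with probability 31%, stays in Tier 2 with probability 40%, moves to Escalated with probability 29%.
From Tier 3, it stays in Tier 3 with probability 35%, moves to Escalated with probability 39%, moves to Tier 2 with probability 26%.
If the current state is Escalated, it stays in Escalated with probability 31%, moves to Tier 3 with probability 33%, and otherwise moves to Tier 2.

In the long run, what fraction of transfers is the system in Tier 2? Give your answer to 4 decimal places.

Let the stationary distribution be π with π = πP and π_1 + π_2 + π_3 = 1.
π_1 = 0.4·π_1 + 0.26·π_2 + 0.36·π_3
π_2 = 0.31·π_1 + 0.35·π_2 + 0.33·π_3
Solving with the normalization constraint gives π = (0.3406, 0.3298, 0.3296).
So the stationary probability of Tier 2 is 0.3406.

0.3406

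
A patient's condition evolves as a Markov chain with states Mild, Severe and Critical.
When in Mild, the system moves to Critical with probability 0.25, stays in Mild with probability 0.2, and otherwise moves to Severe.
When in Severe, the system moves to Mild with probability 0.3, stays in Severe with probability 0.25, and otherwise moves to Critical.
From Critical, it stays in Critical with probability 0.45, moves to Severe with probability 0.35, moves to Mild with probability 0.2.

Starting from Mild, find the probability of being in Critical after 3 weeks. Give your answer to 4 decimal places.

Propagate the distribution vector 3 weeks from Mild.
After 0 weeks: (1.0000, 0.0000, 0.0000)
After 1 week: (0.2000, 0.5500, 0.2500)
After 2 weeks: (0.2550, 0.3350, 0.4100)
After 3 weeks: (0.2335, 0.3675, 0.3990)
P(in Critical after 3 weeks) = 0.3990

0.3990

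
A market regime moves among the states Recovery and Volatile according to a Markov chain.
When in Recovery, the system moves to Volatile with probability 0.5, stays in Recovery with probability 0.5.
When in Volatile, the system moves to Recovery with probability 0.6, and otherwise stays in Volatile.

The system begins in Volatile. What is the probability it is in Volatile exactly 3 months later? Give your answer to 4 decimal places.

Propagate the distribution vector 3 months from Volatile.
After 0 months: (0.0000, 1.0000)
After 1 month: (0.6000, 0.4000)
After 2 months: (0.5400, 0.4600)
After 3 months: (0.5460, 0.4540)
P(in Volatile after 3 months) = 0.4540

0.4540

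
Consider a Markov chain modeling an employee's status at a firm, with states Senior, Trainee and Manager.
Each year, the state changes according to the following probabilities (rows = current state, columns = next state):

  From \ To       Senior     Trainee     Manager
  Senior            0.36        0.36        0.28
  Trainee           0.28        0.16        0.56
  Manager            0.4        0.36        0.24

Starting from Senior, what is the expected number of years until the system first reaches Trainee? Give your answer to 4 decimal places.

2.7778

Let t(s) be the expected number of years to first reach Trainee from state s, with t(Trainee) = 0. Conditioning on the first year:
t(Senior) = 1 + 0.36·t(Senior) + 0.28·t(Manager)
t(Manager) = 1 + 0.4·t(Senior) + 0.24·t(Manager)
Solving: t(Senior) = 2.7778, t(Manager) = 2.7778.
Expected years from Senior to Trainee: 2.7778.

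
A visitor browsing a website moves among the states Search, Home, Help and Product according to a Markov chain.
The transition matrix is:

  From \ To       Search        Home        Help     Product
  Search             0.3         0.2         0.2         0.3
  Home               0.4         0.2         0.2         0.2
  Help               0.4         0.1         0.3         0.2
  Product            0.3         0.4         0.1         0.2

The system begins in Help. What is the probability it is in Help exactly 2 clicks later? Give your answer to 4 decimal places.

0.2100

Propagate the distribution vector 2 clicks from Help.
After 0 clicks: (0.0000, 0.0000, 1.0000, 0.0000)
After 1 click: (0.4000, 0.1000, 0.3000, 0.2000)
After 2 clicks: (0.3400, 0.2100, 0.2100, 0.2400)
P(in Help after 2 clicks) = 0.2100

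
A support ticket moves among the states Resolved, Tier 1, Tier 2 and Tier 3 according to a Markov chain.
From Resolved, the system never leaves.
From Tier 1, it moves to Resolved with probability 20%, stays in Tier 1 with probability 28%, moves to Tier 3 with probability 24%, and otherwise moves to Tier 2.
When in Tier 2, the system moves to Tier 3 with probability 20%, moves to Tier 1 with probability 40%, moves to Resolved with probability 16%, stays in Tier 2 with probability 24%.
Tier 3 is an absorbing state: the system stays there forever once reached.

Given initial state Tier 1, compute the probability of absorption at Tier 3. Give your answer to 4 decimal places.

Let h(s) be the probability of absorption at Tier 3 starting from transient state s. Then h(Tier 3) = 1 and h(Resolved) = 0. By first-step analysis:
h(Tier 1) = 0.2·0 + 0.28·h(Tier 1) + 0.28·h(Tier 2) + 0.24·1
h(Tier 2) = 0.16·0 + 0.4·h(Tier 1) + 0.24·h(Tier 2) + 0.2·1
Solving: h(Tier 1) = 0.5478, h(Tier 2) = 0.5515.
Starting from Tier 1, the probability is 0.5478.

0.5478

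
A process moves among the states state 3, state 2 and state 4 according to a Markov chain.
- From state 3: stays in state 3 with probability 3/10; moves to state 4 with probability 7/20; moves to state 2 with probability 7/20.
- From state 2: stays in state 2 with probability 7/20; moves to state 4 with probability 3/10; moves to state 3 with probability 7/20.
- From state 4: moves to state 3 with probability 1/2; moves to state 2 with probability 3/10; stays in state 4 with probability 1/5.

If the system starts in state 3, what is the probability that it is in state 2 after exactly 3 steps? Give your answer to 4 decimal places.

0.3360

Propagate the distribution vector 3 steps from state 3.
After 0 steps: (1.0000, 0.0000, 0.0000)
After 1 step: (0.3000, 0.3500, 0.3500)
After 2 steps: (0.3875, 0.3325, 0.2800)
After 3 steps: (0.3726, 0.3360, 0.2914)
P(in state 2 after 3 steps) = 0.3360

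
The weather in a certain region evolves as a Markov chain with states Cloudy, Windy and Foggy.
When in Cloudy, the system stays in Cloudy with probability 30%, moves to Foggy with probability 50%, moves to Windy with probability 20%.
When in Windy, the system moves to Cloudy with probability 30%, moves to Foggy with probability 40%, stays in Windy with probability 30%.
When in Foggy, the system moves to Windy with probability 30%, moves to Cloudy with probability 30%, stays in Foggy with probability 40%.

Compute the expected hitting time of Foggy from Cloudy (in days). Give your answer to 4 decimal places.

Let t(s) be the expected number of days to first reach Foggy from state s, with t(Foggy) = 0. Conditioning on the first day:
t(Cloudy) = 1 + 0.3·t(Cloudy) + 0.2·t(Windy)
t(Windy) = 1 + 0.3·t(Cloudy) + 0.3·t(Windy)
Solving: t(Cloudy) = 2.0930, t(Windy) = 2.3256.
Expected days from Cloudy to Foggy: 2.0930.

2.0930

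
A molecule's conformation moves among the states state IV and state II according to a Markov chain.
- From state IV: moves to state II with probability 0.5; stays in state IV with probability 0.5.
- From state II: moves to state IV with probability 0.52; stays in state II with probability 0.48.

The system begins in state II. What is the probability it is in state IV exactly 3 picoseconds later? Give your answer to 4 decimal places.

0.5098

Propagate the distribution vector 3 picoseconds from state II.
After 0 picoseconds: (0.0000, 1.0000)
After 1 picosecond: (0.5200, 0.4800)
After 2 picoseconds: (0.5096, 0.4904)
After 3 picoseconds: (0.5098, 0.4902)
P(in state IV after 3 picoseconds) = 0.5098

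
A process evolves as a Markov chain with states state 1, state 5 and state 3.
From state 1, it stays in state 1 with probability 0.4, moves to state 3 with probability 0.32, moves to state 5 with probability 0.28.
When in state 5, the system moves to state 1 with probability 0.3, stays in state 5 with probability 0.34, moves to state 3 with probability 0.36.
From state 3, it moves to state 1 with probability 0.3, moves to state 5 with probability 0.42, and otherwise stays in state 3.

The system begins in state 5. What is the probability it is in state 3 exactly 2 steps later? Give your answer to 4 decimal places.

0.3192

Sum over the intermediate state after 1 step:
P = P(state 5→state 1)·P(state 1→state 3) + P(state 5→state 5)·P(state 5→state 3) + P(state 5→state 3)·P(state 3→state 3)
  = 0.3×0.32 + 0.34×0.36 + 0.36×0.28
  = 0.0960 + 0.1224 + 0.1008 = 0.3192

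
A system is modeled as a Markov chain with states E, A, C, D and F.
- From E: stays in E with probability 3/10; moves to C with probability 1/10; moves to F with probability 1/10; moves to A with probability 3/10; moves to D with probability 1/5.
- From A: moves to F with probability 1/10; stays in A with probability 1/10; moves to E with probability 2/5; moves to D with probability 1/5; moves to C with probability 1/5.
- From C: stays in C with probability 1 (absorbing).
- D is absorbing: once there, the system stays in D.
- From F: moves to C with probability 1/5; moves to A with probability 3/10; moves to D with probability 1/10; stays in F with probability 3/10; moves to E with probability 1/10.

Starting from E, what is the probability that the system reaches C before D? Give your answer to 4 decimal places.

Let h(s) be the probability of absorption at C starting from transient state s. Then h(C) = 1 and h(D) = 0. By first-step analysis:
h(E) = 0.3·h(E) + 0.3·h(A) + 0.1·1 + 0.2·0 + 0.1·h(F)
h(A) = 0.4·h(E) + 0.1·h(A) + 0.2·1 + 0.2·0 + 0.1·h(F)
h(F) = 0.1·h(E) + 0.3·h(A) + 0.2·1 + 0.1·0 + 0.3·h(F)
Solving: h(E) = 0.4231, h(A) = 0.4712, h(F) = 0.5481.
Starting from E, the probability is 0.4231.

0.4231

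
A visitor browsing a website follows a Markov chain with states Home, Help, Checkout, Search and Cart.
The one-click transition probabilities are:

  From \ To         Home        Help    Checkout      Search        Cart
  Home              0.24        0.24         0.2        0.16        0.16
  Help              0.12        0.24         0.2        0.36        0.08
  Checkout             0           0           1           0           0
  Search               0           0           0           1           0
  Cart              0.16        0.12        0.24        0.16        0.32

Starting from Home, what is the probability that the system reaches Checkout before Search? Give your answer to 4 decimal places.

Let h(s) be the probability of absorption at Checkout starting from transient state s. Then h(Checkout) = 1 and h(Search) = 0. By first-step analysis:
h(Home) = 0.24·h(Home) + 0.24·h(Help) + 0.2·1 + 0.16·0 + 0.16·h(Cart)
h(Help) = 0.12·h(Home) + 0.24·h(Help) + 0.2·1 + 0.36·0 + 0.08·h(Cart)
h(Cart) = 0.16·h(Home) + 0.12·h(Help) + 0.24·1 + 0.16·0 + 0.32·h(Cart)
Solving: h(Home) = 0.5035, h(Help) = 0.3997, h(Cart) = 0.5419.
Starting from Home, the probability is 0.5035.

0.5035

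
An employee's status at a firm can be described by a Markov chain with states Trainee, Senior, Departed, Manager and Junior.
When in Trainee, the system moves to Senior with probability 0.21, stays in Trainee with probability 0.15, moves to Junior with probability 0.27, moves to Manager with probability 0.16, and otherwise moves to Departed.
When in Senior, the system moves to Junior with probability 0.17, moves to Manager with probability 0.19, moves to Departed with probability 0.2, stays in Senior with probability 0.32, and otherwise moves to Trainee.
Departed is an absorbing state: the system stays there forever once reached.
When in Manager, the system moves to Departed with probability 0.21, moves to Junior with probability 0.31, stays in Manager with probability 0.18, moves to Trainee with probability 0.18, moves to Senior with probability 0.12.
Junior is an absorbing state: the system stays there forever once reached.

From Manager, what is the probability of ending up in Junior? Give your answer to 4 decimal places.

Let h(s) be the probability of absorption at Junior starting from transient state s. Then h(Junior) = 1 and h(Departed) = 0. By first-step analysis:
h(Trainee) = 0.15·h(Trainee) + 0.21·h(Senior) + 0.21·0 + 0.16·h(Manager) + 0.27·1
h(Senior) = 0.12·h(Trainee) + 0.32·h(Senior) + 0.2·0 + 0.19·h(Manager) + 0.17·1
h(Manager) = 0.18·h(Trainee) + 0.12·h(Senior) + 0.21·0 + 0.18·h(Manager) + 0.31·1
Solving: h(Trainee) = 0.5509, h(Senior) = 0.5074, h(Manager) = 0.5732.
Starting from Manager, the probability is 0.5732.

0.5732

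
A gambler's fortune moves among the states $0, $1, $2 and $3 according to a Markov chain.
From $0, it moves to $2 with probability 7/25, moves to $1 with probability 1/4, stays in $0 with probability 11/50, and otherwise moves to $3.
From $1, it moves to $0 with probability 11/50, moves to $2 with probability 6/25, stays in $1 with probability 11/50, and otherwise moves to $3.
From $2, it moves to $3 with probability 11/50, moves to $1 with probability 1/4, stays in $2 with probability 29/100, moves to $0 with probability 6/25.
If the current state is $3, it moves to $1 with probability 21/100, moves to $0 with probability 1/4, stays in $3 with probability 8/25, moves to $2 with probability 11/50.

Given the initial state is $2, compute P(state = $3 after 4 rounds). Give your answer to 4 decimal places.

0.2780

Propagate the distribution vector 4 rounds from $2.
After 0 rounds: (0.0000, 0.0000, 1.0000, 0.0000)
After 1 round: (0.2400, 0.2500, 0.2900, 0.2200)
After 2 rounds: (0.2324, 0.2337, 0.2597, 0.2742)
After 3 rounds: (0.2334, 0.2320, 0.2568, 0.2778)
After 4 rounds: (0.2335, 0.2319, 0.2566, 0.2780)
P(in $3 after 4 rounds) = 0.2780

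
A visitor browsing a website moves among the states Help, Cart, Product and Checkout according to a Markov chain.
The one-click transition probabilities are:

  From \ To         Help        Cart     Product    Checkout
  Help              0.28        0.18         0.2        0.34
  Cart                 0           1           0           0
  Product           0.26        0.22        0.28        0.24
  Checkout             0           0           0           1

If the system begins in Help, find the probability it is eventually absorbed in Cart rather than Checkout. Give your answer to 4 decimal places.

Let h(s) be the probability of absorption at Cart starting from transient state s. Then h(Cart) = 1 and h(Checkout) = 0. By first-step analysis:
h(Help) = 0.28·h(Help) + 0.18·1 + 0.2·h(Product) + 0.34·0
h(Product) = 0.26·h(Help) + 0.22·1 + 0.28·h(Product) + 0.24·0
Solving: h(Help) = 0.3722, h(Product) = 0.4400.
Starting from Help, the probability is 0.3722.

0.3722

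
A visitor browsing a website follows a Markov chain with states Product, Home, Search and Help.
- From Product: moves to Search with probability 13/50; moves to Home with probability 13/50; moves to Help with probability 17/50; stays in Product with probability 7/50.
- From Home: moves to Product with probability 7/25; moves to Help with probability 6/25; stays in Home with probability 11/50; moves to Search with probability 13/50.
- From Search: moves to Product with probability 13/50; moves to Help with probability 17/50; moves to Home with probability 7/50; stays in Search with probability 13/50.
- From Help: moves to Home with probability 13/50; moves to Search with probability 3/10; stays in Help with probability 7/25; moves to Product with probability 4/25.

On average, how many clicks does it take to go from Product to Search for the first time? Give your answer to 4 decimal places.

Let t(s) be the expected number of clicks to first reach Search from state s, with t(Search) = 0. Conditioning on the first click:
t(Product) = 1 + 0.14·t(Product) + 0.26·t(Home) + 0.34·t(Help)
t(Home) = 1 + 0.28·t(Product) + 0.22·t(Home) + 0.24·t(Help)
t(Help) = 1 + 0.16·t(Product) + 0.26·t(Home) + 0.28·t(Help)
Solving: t(Product) = 3.6780, t(Home) = 3.6913, t(Help) = 3.5392.
Expected clicks from Product to Search: 3.6780.

3.6780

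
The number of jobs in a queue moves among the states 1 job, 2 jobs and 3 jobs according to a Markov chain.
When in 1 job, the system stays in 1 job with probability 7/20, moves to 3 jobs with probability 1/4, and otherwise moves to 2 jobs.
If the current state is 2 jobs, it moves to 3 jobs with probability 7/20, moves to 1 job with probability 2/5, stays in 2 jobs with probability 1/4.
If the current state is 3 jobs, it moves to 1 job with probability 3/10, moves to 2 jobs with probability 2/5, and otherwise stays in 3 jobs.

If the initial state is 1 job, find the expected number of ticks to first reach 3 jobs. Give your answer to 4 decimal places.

3.5115

Let t(s) be the expected number of ticks to first reach 3 jobs from state s, with t(3 jobs) = 0. Conditioning on the first tick:
t(1 job) = 1 + 0.35·t(1 job) + 0.4·t(2 jobs)
t(2 jobs) = 1 + 0.4·t(1 job) + 0.25·t(2 jobs)
Solving: t(1 job) = 3.5115, t(2 jobs) = 3.2061.
Expected ticks from 1 job to 3 jobs: 3.5115.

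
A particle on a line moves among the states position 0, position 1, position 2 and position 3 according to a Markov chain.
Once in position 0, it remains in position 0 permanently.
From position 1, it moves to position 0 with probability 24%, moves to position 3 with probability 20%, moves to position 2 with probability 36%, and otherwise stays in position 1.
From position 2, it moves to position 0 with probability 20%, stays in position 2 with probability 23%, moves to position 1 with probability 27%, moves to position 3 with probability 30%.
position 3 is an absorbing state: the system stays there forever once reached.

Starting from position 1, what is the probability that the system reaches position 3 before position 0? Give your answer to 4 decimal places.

0.5050

Let h(s) be the probability of absorption at position 3 starting from transient state s. Then h(position 3) = 1 and h(position 0) = 0. By first-step analysis:
h(position 1) = 0.24·0 + 0.2·h(position 1) + 0.36·h(position 2) + 0.2·1
h(position 2) = 0.2·0 + 0.27·h(position 1) + 0.23·h(position 2) + 0.3·1
Solving: h(position 1) = 0.5050, h(position 2) = 0.5667.
Starting from position 1, the probability is 0.5050.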